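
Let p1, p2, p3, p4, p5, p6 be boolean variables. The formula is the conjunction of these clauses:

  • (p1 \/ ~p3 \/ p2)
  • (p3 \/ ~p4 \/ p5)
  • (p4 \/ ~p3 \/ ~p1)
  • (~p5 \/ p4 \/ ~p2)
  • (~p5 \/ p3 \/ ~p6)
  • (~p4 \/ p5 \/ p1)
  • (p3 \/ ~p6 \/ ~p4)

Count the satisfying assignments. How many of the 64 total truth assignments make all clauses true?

26

Case analysis on p3 and p4:
  p3=1, p4=1: p6 free; 5 ways for (p1,p2,p5) × 2^1 = 10.
  p3=1, p4=0: remaining (p1,p2,p5,p6) ∈ {(0,1,0,0); (0,1,0,1)} — 2.
  p3=0, p4=1: remaining (p1,p2,p5,p6) ∈ {(0,0,1,0); (0,1,1,0); (1,0,1,0); (1,1,1,0)} — 4.
  p3=0, p4=0: p1 free; 5 ways for (p2,p5,p6) × 2^1 = 10.
Total: 10 + 2 + 4 + 10 = 26.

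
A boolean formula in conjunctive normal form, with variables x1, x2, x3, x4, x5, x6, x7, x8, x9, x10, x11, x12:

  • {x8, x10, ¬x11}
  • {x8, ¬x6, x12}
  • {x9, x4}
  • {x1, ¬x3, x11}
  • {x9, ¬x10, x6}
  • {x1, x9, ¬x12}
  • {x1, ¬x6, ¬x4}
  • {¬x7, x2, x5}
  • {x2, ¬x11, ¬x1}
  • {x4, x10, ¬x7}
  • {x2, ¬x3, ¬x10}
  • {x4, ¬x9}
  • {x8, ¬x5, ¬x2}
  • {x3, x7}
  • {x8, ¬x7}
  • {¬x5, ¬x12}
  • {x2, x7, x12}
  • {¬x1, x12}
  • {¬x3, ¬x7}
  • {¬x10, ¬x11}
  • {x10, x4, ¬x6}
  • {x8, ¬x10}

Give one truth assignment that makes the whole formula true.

Pure literal: x8 appears only positively; assign x8 = True.
Branch on x1: take x1 = True.
  then x12 is forced to True.
  then x5 is forced to False.
Set x2 = True and propagate.
Try x3 = False.
  then x7 is forced to True.
The remaining clauses are satisfied by x4 = True, x6 = True, x9 = True, x10 = False, x11 = False.
Every clause has at least one true literal under this assignment.

x1 = T, x2 = T, x3 = F, x4 = T, x5 = F, x6 = T, x7 = T, x8 = T, x9 = T, x10 = F, x11 = F, x12 = T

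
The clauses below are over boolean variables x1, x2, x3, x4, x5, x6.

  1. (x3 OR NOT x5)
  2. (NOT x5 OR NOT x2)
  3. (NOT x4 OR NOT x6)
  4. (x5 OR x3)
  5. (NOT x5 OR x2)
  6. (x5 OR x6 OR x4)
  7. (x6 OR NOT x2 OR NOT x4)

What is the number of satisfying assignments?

6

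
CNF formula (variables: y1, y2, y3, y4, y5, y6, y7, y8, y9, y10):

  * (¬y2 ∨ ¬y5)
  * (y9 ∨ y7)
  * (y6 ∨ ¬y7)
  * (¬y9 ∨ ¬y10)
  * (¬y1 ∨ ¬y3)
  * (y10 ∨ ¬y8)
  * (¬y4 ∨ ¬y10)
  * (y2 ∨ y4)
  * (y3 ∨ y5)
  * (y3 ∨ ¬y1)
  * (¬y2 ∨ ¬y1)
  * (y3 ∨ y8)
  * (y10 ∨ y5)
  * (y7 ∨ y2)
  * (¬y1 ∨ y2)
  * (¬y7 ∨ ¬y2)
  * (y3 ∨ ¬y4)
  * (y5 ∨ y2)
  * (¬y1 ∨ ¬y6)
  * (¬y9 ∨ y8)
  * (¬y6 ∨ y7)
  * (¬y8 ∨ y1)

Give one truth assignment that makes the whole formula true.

y1=F, y2=F, y3=T, y4=T, y5=T, y6=T, y7=T, y8=F, y9=F, y10=F

Check each clause:
  1. (¬y5 ∨ ¬y2) — ¬y2 is true.
  2. (y7 ∨ y9) — y7 is true.
  3. (y6 ∨ ¬y7) — y6 is true.
  4. (¬y9 ∨ ¬y10) — ¬y10 is true.
  5. (¬y3 ∨ ¬y1) — ¬y1 is true.
  6. (y10 ∨ ¬y8) — ¬y8 is true.
  7. (¬y10 ∨ ¬y4) — ¬y10 is true.
  8. (y4 ∨ y2) — y4 is true.
  9. (y3 ∨ y5) — y3 is true.
  10. (¬y1 ∨ y3) — y3 is true.
  11. (¬y2 ∨ ¬y1) — ¬y2 is true.
  12. (y3 ∨ y8) — y3 is true.
  13. (y5 ∨ y10) — y5 is true.
  14. (y7 ∨ y2) — y7 is true.
  15. (¬y1 ∨ y2) — ¬y1 is true.
  16. (¬y7 ∨ ¬y2) — ¬y2 is true.
  17. (¬y4 ∨ y3) — y3 is true.
  18. (y5 ∨ y2) — y5 is true.
  19. (¬y1 ∨ ¬y6) — ¬y1 is true.
  20. (¬y9 ∨ y8) — ¬y9 is true.
  21. (¬y6 ∨ y7) — y7 is true.
  22. (¬y8 ∨ y1) — ¬y8 is true.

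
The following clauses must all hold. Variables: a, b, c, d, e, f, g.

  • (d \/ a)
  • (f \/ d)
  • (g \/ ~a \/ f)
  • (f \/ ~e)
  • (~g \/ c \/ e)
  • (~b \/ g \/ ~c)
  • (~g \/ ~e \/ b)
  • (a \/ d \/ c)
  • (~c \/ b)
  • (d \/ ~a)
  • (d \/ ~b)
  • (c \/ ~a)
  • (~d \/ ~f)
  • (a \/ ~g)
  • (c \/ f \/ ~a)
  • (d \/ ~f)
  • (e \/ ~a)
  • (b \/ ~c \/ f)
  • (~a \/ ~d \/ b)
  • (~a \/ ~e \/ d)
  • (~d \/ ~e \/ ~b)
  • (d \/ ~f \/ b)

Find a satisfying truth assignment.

a=False  b=False  c=False  d=True  e=False  f=False  g=False

Set a = False and propagate.
  then d is forced to True.
  then f is forced to False.
  then e is forced to False.
  then g is forced to False.
The remaining clauses are satisfied by b = False, c = False.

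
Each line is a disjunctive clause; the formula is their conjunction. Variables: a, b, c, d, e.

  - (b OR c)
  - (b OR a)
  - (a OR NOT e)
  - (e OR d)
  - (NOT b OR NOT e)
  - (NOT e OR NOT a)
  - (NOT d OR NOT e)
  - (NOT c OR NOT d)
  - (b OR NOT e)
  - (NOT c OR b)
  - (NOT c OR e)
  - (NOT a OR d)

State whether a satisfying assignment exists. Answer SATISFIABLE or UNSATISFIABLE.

Branch on a: take a = False.
  then b is forced to True.
  then e is forced to False.
  then d is forced to True.
  then c is forced to False.
So a = F, b = T, c = F, d = T, e = F is a satisfying assignment.

SATISFIABLE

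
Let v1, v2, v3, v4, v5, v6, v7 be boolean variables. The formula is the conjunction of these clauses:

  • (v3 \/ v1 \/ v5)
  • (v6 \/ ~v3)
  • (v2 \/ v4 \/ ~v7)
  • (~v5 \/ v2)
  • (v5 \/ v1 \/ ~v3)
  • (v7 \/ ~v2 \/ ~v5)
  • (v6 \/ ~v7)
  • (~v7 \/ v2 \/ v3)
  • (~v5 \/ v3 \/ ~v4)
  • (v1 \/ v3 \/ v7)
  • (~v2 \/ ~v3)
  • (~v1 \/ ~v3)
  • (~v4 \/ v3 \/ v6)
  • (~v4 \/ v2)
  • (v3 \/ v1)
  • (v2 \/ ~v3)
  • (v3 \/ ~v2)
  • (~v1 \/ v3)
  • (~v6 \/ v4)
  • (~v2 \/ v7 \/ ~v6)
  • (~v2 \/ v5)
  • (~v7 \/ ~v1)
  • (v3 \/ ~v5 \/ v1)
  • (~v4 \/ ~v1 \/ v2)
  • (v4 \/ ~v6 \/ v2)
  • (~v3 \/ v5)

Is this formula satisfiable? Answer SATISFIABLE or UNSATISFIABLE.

UNSATISFIABLE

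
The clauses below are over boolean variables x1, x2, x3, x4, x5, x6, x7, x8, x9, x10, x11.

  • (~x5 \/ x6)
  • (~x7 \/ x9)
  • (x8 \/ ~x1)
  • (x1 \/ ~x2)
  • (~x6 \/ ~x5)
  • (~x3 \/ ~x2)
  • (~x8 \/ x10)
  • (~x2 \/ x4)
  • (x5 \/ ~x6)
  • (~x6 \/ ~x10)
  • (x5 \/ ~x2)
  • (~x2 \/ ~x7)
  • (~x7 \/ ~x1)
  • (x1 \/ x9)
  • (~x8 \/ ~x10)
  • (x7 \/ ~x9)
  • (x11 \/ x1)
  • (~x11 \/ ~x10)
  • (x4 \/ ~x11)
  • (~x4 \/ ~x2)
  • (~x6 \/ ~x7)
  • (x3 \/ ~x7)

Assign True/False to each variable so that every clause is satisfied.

x1=F  x2=F  x3=T  x4=T  x5=F  x6=F  x7=T  x8=F  x9=T  x10=F  x11=T

Check each clause:
  1. (~x5 \/ x6) — ~x5 is true.
  2. (~x7 \/ x9) — x9 is true.
  3. (~x1 \/ x8) — ~x1 is true.
  4. (x1 \/ ~x2) — ~x2 is true.
  5. (~x5 \/ ~x6) — ~x6 is true.
  6. (~x2 \/ ~x3) — ~x2 is true.
  7. (~x8 \/ x10) — ~x8 is true.
  8. (x4 \/ ~x2) — x4 is true.
  9. (~x6 \/ x5) — ~x6 is true.
  10. (~x10 \/ ~x6) — ~x6 is true.
  11. (~x2 \/ x5) — ~x2 is true.
  12. (~x7 \/ ~x2) — ~x2 is true.
  13. (~x7 \/ ~x1) — ~x1 is true.
  14. (x9 \/ x1) — x9 is true.
  15. (~x8 \/ ~x10) — ~x8 is true.
  16. (~x9 \/ x7) — x7 is true.
  17. (x1 \/ x11) — x11 is true.
  18. (~x11 \/ ~x10) — ~x10 is true.
  19. (x4 \/ ~x11) — x4 is true.
  20. (~x4 \/ ~x2) — ~x2 is true.
  21. (~x6 \/ ~x7) — ~x6 is true.
  22. (~x7 \/ x3) — x3 is true.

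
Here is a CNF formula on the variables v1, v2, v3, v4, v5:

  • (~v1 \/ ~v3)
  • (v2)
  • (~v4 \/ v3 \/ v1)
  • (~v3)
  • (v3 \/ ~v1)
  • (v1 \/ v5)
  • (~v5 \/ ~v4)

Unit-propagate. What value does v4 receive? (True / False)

(v2) is a unit clause: v2 = True.
(~v3) is a unit clause: v3 = False.
In (~v1 \/ v3), v3 is now false; ~v1 must hold, so v1 = False.
From (v1 \/ v3 \/ ~v4) and v1 = False, v3 = False: v4 = False.

False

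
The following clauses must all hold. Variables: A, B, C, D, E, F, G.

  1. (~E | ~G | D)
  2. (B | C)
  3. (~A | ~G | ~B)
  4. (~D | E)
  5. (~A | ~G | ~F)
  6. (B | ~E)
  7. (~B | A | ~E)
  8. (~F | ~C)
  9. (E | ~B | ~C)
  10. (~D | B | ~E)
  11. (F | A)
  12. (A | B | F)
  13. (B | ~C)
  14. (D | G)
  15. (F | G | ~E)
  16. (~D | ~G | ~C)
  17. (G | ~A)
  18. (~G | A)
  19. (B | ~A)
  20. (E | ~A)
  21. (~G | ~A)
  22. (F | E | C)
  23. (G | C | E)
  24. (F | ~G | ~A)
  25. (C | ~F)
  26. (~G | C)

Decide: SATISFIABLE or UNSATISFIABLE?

UNSATISFIABLE

G = True:
  propagation gives A=True; an empty clause results — contradiction.
G = False:
  propagation gives D=True, E=True, B=True, A=True; an empty clause results — contradiction.
Every branch closes, so no satisfying assignment exists.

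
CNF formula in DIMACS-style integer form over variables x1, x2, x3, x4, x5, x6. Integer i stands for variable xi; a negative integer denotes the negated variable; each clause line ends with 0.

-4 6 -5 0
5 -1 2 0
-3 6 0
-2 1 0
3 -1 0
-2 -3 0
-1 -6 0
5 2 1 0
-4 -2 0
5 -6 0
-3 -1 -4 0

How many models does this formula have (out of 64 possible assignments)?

5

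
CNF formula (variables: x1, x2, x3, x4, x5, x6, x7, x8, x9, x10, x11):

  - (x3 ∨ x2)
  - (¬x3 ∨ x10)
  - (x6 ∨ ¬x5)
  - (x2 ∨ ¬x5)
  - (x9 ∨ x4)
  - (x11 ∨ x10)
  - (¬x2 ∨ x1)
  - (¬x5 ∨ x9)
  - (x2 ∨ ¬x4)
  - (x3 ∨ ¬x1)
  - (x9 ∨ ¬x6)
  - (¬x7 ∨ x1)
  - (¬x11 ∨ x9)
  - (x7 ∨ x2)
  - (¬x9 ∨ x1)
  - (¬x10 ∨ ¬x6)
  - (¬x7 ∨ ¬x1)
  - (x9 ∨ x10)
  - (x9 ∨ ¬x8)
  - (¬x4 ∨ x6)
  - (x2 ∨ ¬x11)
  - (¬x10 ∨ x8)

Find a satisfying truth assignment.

x1 = True  x2 = True  x3 = True  x4 = False  x5 = False  x6 = False  x7 = False  x8 = True  x9 = True  x10 = True  x11 = True

Check each clause:
  1. (x3 ∨ x2) — x2 is true.
  2. (¬x3 ∨ x10) — x10 is true.
  3. (¬x5 ∨ x6) — ¬x5 is true.
  4. (¬x5 ∨ x2) — x2 is true.
  5. (x9 ∨ x4) — x9 is true.
  6. (x11 ∨ x10) — x10 is true.
  7. (¬x2 ∨ x1) — x1 is true.
  8. (¬x5 ∨ x9) — x9 is true.
  9. (x2 ∨ ¬x4) — x2 is true.
  10. (x3 ∨ ¬x1) — x3 is true.
  11. (x9 ∨ ¬x6) — x9 is true.
  12. (x1 ∨ ¬x7) — ¬x7 is true.
  13. (¬x11 ∨ x9) — x9 is true.
  14. (x2 ∨ x7) — x2 is true.
  15. (x1 ∨ ¬x9) — x1 is true.
  16. (¬x10 ∨ ¬x6) — ¬x6 is true.
  17. (¬x1 ∨ ¬x7) — ¬x7 is true.
  18. (x10 ∨ x9) — x9 is true.
  19. (¬x8 ∨ x9) — x9 is true.
  20. (x6 ∨ ¬x4) — ¬x4 is true.
  21. (¬x11 ∨ x2) — x2 is true.
  22. (¬x10 ∨ x8) — x8 is true.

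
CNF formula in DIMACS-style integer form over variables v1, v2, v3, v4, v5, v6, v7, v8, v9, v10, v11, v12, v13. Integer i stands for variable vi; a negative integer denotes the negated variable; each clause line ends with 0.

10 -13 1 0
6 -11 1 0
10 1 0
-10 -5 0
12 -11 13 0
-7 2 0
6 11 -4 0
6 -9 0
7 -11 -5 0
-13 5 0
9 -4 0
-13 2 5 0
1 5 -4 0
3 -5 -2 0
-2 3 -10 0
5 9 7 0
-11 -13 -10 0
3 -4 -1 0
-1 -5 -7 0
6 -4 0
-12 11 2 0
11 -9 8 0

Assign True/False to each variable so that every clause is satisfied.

v1 = T  v2 = T  v3 = T  v4 = F  v5 = T  v6 = T  v7 = F  v8 = T  v9 = F  v10 = F  v11 = F  v12 = T  v13 = F

Pure literal: v3 appears only positively; assign v3 = True.
v4 occurs only negated in the remaining clauses — set v4 = False.
Branch on v1: take v1 = True.
For the remaining variables, v2 = True, v5 = True, v6 = True, v7 = False, v8 = True, v9 = False, v10 = False, v11 = False, v12 = True, v13 = False works.
Every clause has at least one true literal under this assignment.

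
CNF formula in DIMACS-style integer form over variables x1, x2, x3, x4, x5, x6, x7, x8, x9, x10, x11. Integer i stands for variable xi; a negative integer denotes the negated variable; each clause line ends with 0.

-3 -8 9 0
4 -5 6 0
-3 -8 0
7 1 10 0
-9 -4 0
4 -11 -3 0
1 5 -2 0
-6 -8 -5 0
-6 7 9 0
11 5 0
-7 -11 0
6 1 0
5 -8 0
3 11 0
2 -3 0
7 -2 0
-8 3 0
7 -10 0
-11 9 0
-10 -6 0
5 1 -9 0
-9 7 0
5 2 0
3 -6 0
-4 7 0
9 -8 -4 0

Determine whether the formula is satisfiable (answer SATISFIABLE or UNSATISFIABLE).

SATISFIABLE

Pure literal: x8 appears only negated; assign x8 = False.
Try x1 = False.
  then x6 is forced to True.
  then x10 is forced to False.
  then x7 is forced to True.
  then x11 is forced to False.
  then x5 is forced to True.
  then x3 is forced to True.
  then x2 is forced to True.
Set x4 = False and propagate.
x9 is now unconstrained; take x9 = True.
Every clause has at least one true literal under this assignment.
So x1=False, x2=True, x3=True, x4=False, x5=True, x6=True, x7=True, x8=False, x9=True, x10=False, x11=False is a satisfying assignment.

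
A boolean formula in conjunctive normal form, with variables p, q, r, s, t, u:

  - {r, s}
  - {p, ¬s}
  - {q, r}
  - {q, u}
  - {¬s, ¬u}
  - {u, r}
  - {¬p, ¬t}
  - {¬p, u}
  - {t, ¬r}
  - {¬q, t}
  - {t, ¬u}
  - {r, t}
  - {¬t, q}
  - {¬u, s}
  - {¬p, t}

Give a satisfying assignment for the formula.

Set p = False and propagate.
  then s is forced to False.
  then r is forced to True.
  then t is forced to True.
  then q is forced to True.
  then u is forced to False.
Check each clause:
  1. {s, r} — r is true.
  2. {p, ¬s} — ¬s is true.
  3. {q, r} — q is true.
  4. {u, q} — q is true.
  5. {¬s, ¬u} — ¬u is true.
  6. {u, r} — r is true.
  7. {¬t, ¬p} — ¬p is true.
  8. {¬p, u} — ¬p is true.
  9. {¬r, t} — t is true.
  10. {¬q, t} — t is true.
  11. {t, ¬u} — ¬u is true.
  12. {r, t} — r is true.
  13. {¬t, q} — q is true.
  14. {s, ¬u} — ¬u is true.
  15. {¬p, t} — t is true.

p=F, q=T, r=T, s=F, t=T, u=F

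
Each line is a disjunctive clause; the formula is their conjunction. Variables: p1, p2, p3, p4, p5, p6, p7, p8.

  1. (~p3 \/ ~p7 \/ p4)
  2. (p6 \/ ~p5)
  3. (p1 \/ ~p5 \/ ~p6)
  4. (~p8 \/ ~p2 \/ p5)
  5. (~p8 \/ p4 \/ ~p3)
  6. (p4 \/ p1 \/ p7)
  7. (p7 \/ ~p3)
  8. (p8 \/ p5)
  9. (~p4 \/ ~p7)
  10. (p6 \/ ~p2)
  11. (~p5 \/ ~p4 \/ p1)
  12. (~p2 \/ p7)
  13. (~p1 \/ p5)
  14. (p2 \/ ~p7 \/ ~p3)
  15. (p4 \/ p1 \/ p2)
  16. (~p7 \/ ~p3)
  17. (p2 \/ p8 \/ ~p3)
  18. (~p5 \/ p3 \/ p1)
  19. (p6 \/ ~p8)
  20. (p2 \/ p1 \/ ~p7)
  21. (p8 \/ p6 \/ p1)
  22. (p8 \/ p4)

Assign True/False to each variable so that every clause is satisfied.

p1=T, p2=F, p3=F, p4=F, p5=T, p6=T, p7=F, p8=T

Set p1 = True and propagate.
  then p5 is forced to True.
  then p6 is forced to True.
The remaining clauses are satisfied by p2 = False, p3 = False, p4 = False, p7 = False, p8 = True.
Check each clause:
  1. (~p7 \/ p4 \/ ~p3) — ~p7 is true.
  2. (~p5 \/ p6) — p6 is true.
  3. (~p5 \/ ~p6 \/ p1) — p1 is true.
  4. (~p8 \/ p5 \/ ~p2) — p5 is true.
  5. (~p3 \/ ~p8 \/ p4) — ~p3 is true.
  6. (p4 \/ p7 \/ p1) — p1 is true.
  7. (~p3 \/ p7) — ~p3 is true.
  8. (p5 \/ p8) — p8 is true.
  9. (~p7 \/ ~p4) — ~p7 is true.
  10. (p6 \/ ~p2) — ~p2 is true.
  11. (~p5 \/ p1 \/ ~p4) — p1 is true.
  12. (~p2 \/ p7) — ~p2 is true.
  13. (~p1 \/ p5) — p5 is true.
  14. (p2 \/ ~p7 \/ ~p3) — ~p7 is true.
  15. (p4 \/ p2 \/ p1) — p1 is true.
  16. (~p7 \/ ~p3) — ~p7 is true.
  17. (~p3 \/ p2 \/ p8) — p8 is true.
  18. (p3 \/ ~p5 \/ p1) — p1 is true.
  19. (~p8 \/ p6) — p6 is true.
  20. (~p7 \/ p2 \/ p1) — ~p7 is true.
  21. (p6 \/ p8 \/ p1) — p8 is true.
  22. (p4 \/ p8) — p8 is true.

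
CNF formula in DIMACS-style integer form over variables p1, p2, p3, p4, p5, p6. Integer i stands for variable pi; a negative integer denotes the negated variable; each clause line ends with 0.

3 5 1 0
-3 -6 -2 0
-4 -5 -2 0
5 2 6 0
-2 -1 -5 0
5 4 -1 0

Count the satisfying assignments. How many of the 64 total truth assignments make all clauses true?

28

Case analysis on p5 and p2:
  p5=T, p2=T: remaining (p1,p3,p4,p6) ∈ {(F,F,F,F); (F,F,F,T); (F,T,F,F)} — 3.
  p5=T, p2=F: p1, p3, p4, p6 free → 2^4 = 16.
  p5=F, p2=T: 5 of the 16 assignments to (p1,p3,p4,p6) work.
  p5=F, p2=F: remaining (p1,p3,p4,p6) ∈ {(F,T,F,T); (F,T,T,T); (T,F,T,T); (T,T,T,T)} — 4.
Total: 3 + 16 + 5 + 4 = 28.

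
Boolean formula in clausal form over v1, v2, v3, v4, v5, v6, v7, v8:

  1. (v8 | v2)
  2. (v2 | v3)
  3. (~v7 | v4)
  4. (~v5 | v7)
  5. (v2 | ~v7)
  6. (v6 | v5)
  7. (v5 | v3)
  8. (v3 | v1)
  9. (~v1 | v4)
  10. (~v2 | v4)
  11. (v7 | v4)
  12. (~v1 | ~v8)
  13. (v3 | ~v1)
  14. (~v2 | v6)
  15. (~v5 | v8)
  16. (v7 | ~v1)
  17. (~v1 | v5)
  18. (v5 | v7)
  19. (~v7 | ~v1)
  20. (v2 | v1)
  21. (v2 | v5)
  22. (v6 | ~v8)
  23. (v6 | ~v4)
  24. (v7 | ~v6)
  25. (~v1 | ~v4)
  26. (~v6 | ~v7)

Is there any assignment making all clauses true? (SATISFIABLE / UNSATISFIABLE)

v1 = True:
  propagation gives v4=True; an empty clause results — contradiction.
v1 = False:
  propagation gives v3=True, v2=True, v4=True, v6=True; an empty clause results — contradiction.
Every branch closes, so no satisfying assignment exists.

UNSATISFIABLE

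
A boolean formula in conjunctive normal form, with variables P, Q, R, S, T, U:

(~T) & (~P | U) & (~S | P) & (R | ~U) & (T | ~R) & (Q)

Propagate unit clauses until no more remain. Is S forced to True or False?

False

Unit clause (~T) sets T = False.
(~R | T) with T = False leaves only ~R, so R = False.
(~U | R): since R = False, the clause reduces to (~U). U = False.
(U | ~P) with U = False leaves only ~P, so P = False.
From (~S | P) and P = False: S = False.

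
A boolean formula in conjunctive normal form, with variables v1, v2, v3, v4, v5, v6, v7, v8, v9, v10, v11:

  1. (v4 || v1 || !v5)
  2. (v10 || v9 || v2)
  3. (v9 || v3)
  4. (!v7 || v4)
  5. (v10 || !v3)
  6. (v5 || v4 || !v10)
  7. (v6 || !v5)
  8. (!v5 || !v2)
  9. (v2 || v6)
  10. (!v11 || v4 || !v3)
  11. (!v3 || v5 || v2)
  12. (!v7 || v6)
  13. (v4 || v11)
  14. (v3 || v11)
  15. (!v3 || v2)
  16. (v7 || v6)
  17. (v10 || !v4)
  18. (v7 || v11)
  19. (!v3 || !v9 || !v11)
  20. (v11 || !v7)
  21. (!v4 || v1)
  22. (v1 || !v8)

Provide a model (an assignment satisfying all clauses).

v1=T  v2=F  v3=F  v4=T  v5=T  v6=T  v7=T  v8=F  v9=T  v10=T  v11=T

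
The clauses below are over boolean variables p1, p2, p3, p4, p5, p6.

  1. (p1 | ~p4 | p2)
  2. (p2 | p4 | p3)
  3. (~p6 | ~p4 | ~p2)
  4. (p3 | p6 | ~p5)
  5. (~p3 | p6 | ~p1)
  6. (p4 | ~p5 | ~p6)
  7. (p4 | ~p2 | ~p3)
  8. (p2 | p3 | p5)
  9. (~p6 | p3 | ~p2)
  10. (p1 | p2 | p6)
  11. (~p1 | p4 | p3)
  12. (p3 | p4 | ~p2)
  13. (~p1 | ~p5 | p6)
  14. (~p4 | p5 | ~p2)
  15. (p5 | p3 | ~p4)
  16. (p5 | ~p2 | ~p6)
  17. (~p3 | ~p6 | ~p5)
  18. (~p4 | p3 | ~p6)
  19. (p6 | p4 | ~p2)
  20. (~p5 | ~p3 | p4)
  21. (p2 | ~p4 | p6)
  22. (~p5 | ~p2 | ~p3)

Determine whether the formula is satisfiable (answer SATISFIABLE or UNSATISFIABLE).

SATISFIABLE

Try p1 = True.
Branch on p2: take p2 = False.
Branch on p3: take p3 = True.
  then p6 is forced to True.
  then p5 is forced to False.
p4 is now unconstrained; take p4 = False.
Every clause has at least one true literal under this assignment.
So p1=True, p2=False, p3=True, p4=False, p5=False, p6=True is a satisfying assignment.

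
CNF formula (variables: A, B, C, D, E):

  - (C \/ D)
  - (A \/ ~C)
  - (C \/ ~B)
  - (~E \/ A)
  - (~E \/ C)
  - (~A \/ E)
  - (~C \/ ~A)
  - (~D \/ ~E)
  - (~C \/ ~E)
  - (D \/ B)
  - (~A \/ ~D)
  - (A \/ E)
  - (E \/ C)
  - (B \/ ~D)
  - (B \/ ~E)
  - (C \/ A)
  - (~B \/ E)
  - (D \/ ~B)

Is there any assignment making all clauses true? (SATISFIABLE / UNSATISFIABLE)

E = True:
  propagation gives A=True, C=True; an empty clause results — contradiction.
E = False:
  propagation gives A=False; an empty clause results — contradiction.
Every branch closes, so no satisfying assignment exists.

UNSATISFIABLE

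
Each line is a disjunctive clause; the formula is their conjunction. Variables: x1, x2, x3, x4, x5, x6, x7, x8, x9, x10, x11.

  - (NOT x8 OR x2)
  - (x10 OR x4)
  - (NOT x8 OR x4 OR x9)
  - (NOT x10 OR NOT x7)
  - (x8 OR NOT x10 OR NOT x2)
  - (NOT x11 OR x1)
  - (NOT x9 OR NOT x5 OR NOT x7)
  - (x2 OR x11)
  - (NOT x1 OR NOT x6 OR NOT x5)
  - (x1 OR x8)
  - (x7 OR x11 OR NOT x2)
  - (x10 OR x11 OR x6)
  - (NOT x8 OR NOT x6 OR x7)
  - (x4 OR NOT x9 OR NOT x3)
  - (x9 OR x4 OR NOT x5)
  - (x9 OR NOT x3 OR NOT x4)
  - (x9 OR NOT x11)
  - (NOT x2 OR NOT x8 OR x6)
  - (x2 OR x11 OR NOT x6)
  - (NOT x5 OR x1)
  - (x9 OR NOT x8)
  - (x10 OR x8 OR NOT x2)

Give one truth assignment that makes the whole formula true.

x1 = True, x2 = False, x3 = True, x4 = True, x5 = False, x6 = True, x7 = False, x8 = False, x9 = True, x10 = False, x11 = True

Check each clause:
  1. (NOT x8 OR x2) — NOT x8 is true.
  2. (x10 OR x4) — x4 is true.
  3. (NOT x8 OR x4 OR x9) — NOT x8 is true.
  4. (NOT x7 OR NOT x10) — NOT x7 is true.
  5. (x8 OR NOT x2 OR NOT x10) — NOT x2 is true.
  6. (NOT x11 OR x1) — x1 is true.
  7. (NOT x7 OR NOT x5 OR NOT x9) — NOT x7 is true.
  8. (x11 OR x2) — x11 is true.
  9. (NOT x1 OR NOT x6 OR NOT x5) — NOT x5 is true.
  10. (x8 OR x1) — x1 is true.
  11. (NOT x2 OR x7 OR x11) — x11 is true.
  12. (x6 OR x10 OR x11) — x11 is true.
  13. (NOT x6 OR NOT x8 OR x7) — NOT x8 is true.
  14. (NOT x3 OR x4 OR NOT x9) — x4 is true.
  15. (NOT x5 OR x9 OR x4) — x9 is true.
  16. (NOT x4 OR NOT x3 OR x9) — x9 is true.
  17. (x9 OR NOT x11) — x9 is true.
  18. (NOT x8 OR x6 OR NOT x2) — NOT x8 is true.
  19. (x11 OR NOT x6 OR x2) — x11 is true.
  20. (x1 OR NOT x5) — x1 is true.
  21. (NOT x8 OR x9) — NOT x8 is true.
  22. (NOT x2 OR x8 OR x10) — NOT x2 is true.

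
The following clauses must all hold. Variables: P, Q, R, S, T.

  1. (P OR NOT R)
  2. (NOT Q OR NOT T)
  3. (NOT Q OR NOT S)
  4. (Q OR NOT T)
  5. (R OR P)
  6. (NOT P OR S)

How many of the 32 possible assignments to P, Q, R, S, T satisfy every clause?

Satisfying assignments:
  P=1 Q=0 R=0 S=1 T=0
  P=1 Q=0 R=1 S=1 T=0
Count: 2.

2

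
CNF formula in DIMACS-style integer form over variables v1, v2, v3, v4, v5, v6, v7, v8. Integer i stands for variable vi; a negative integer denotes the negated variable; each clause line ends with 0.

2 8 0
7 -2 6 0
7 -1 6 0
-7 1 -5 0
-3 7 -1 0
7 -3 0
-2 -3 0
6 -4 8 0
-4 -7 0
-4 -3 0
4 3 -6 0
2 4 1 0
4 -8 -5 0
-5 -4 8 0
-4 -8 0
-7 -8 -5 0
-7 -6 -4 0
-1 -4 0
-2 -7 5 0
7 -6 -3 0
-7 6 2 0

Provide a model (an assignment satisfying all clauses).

Set v1 = True and propagate.
  then v4 is forced to False.
For the remaining variables, v2 = False, v3 = True, v5 = False, v6 = True, v7 = True, v8 = True works.

v1 = T, v2 = F, v3 = T, v4 = F, v5 = F, v6 = T, v7 = T, v8 = T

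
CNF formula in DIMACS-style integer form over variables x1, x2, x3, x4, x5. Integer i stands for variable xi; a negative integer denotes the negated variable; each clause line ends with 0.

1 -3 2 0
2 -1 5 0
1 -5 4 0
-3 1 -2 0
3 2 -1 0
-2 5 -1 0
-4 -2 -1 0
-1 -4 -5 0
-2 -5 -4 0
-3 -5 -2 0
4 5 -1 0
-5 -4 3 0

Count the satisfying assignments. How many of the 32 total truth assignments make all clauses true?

6

Satisfying assignments:
  x1=F x2=F x3=F x4=F x5=F
  x1=F x2=F x3=F x4=T x5=F
  x1=F x2=T x3=F x4=F x5=F
  x1=F x2=T x3=F x4=T x5=F
  x1=T x2=F x3=T x4=F x5=T
  x1=T x2=T x3=F x4=F x5=T
Count: 6.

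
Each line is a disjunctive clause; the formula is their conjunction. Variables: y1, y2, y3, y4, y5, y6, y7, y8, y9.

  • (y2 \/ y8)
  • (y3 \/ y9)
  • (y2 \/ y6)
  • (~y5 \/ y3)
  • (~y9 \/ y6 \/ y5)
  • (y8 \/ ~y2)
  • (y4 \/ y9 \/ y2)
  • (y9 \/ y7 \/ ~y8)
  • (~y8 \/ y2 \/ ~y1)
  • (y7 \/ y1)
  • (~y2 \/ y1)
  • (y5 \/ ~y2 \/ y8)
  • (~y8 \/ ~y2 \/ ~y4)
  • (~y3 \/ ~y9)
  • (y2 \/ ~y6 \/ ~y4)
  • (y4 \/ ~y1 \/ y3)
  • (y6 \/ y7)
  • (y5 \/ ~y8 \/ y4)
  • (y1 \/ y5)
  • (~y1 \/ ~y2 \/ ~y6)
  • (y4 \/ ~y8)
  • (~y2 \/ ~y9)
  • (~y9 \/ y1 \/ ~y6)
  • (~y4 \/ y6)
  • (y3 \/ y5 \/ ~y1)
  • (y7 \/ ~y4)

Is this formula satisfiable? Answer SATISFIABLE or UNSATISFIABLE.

UNSATISFIABLE

y2 = True:
  propagation gives y8=True, y1=True, y4=False; an empty clause results — contradiction.
y2 = False:
  propagation gives y8=True, y6=True, y1=False, y7=True; an empty clause results — contradiction.
Every branch closes, so no satisfying assignment exists.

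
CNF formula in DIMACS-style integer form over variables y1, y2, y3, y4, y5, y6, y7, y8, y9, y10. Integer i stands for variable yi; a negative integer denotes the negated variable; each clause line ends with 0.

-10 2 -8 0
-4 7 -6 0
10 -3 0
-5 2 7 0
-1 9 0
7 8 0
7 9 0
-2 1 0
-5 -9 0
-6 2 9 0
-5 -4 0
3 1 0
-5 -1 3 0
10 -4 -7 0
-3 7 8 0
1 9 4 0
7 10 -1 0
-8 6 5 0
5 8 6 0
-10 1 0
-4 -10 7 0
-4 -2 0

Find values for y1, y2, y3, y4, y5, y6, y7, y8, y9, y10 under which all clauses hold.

Try y1 = True.
  then y9 is forced to True.
  then y5 is forced to False.
Branch on y2: take y2 = True.
  then y4 is forced to False.
Set y3 = False and propagate.
The remaining clauses are satisfied by y6 = True, y7 = True, y8 = True, y10 = False.
Every clause has at least one true literal under this assignment.

y1=T, y2=T, y3=F, y4=F, y5=F, y6=T, y7=T, y8=T, y9=T, y10=F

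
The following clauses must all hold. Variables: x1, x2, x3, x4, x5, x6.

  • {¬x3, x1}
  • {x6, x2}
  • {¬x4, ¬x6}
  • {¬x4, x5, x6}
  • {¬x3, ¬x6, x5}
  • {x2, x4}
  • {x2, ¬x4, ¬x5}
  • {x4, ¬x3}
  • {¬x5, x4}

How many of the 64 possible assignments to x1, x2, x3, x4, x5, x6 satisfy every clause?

Satisfying assignments:
  x1=F x2=T x3=F x4=F x5=F x6=F
  x1=F x2=T x3=F x4=F x5=F x6=T
  x1=F x2=T x3=F x4=T x5=T x6=F
  x1=T x2=T x3=F x4=F x5=F x6=F
  x1=T x2=T x3=F x4=F x5=F x6=T
  x1=T x2=T x3=F x4=T x5=T x6=F
  x1=T x2=T x3=T x4=T x5=T x6=F
That's 7 in total.

7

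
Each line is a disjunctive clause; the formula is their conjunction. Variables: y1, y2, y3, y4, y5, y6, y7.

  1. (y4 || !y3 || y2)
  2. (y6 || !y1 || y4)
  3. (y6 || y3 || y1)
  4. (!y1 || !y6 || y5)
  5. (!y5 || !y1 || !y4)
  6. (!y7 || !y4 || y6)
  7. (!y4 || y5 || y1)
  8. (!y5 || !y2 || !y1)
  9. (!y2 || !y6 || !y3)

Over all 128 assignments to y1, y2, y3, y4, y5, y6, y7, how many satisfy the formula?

26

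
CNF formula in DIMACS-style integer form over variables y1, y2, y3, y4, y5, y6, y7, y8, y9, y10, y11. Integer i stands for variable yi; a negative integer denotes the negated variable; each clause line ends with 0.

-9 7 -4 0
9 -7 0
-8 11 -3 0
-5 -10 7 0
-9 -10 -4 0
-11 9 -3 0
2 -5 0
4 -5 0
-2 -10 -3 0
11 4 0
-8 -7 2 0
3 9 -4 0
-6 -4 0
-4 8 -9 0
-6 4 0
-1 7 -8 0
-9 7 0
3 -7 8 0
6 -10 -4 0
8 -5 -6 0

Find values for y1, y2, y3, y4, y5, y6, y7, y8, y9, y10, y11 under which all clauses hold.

y1 occurs only negated in the remaining clauses — set y1 = False.
Pure literal: y5 appears only negated; assign y5 = False.
Set y2 = False and propagate.
Set y3 = True and propagate.
The remaining clauses are satisfied by y4 = False, y6 = False, y7 = True, y8 = False, y9 = True, y10 = True, y11 = True.
Every clause has at least one true literal under this assignment.
Check each clause:
  1. (y7 OR NOT y9 OR NOT y4) — NOT y4 is true.
  2. (y9 OR NOT y7) — y9 is true.
  3. (NOT y3 OR NOT y8 OR y11) — NOT y8 is true.
  4. (NOT y5 OR y7 OR NOT y10) — NOT y5 is true.
  5. (NOT y4 OR NOT y10 OR NOT y9) — NOT y4 is true.
  6. (NOT y3 OR y9 OR NOT y11) — y9 is true.
  7. (NOT y5 OR y2) — NOT y5 is true.
  8. (NOT y5 OR y4) — NOT y5 is true.
  9. (NOT y2 OR NOT y3 OR NOT y10) — NOT y2 is true.
  10. (y11 OR y4) — y11 is true.
  11. (NOT y7 OR NOT y8 OR y2) — NOT y8 is true.
  12. (y3 OR y9 OR NOT y4) — y9 is true.
  13. (NOT y6 OR NOT y4) — NOT y6 is true.
  14. (NOT y4 OR y8 OR NOT y9) — NOT y4 is true.
  15. (NOT y6 OR y4) — NOT y6 is true.
  16. (NOT y8 OR NOT y1 OR y7) — NOT y8 is true.
  17. (NOT y9 OR y7) — y7 is true.
  18. (NOT y7 OR y3 OR y8) — y3 is true.
  19. (NOT y10 OR NOT y4 OR y6) — NOT y4 is true.
  20. (NOT y5 OR NOT y6 OR y8) — NOT y6 is true.

y1=False  y2=False  y3=True  y4=False  y5=False  y6=False  y7=True  y8=False  y9=True  y10=True  y11=True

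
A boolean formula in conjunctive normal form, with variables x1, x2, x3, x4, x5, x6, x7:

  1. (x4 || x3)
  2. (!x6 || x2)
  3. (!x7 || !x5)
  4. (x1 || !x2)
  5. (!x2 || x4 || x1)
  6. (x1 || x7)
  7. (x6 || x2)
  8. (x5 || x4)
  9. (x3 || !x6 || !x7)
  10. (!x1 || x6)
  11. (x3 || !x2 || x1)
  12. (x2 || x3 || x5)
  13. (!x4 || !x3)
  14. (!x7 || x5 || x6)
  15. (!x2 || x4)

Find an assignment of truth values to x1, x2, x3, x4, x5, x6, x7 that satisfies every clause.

x1=True, x2=True, x3=False, x4=True, x5=True, x6=True, x7=False

Check each clause:
  1. (x4 || x3) — x4 is true.
  2. (x2 || !x6) — x2 is true.
  3. (!x7 || !x5) — !x7 is true.
  4. (!x2 || x1) — x1 is true.
  5. (x1 || x4 || !x2) — x1 is true.
  6. (x7 || x1) — x1 is true.
  7. (x2 || x6) — x2 is true.
  8. (x4 || x5) — x4 is true.
  9. (!x7 || !x6 || x3) — !x7 is true.
  10. (x6 || !x1) — x6 is true.
  11. (x3 || !x2 || x1) — x1 is true.
  12. (x3 || x2 || x5) — x2 is true.
  13. (!x3 || !x4) — !x3 is true.
  14. (!x7 || x5 || x6) — !x7 is true.
  15. (x4 || !x2) — x4 is true.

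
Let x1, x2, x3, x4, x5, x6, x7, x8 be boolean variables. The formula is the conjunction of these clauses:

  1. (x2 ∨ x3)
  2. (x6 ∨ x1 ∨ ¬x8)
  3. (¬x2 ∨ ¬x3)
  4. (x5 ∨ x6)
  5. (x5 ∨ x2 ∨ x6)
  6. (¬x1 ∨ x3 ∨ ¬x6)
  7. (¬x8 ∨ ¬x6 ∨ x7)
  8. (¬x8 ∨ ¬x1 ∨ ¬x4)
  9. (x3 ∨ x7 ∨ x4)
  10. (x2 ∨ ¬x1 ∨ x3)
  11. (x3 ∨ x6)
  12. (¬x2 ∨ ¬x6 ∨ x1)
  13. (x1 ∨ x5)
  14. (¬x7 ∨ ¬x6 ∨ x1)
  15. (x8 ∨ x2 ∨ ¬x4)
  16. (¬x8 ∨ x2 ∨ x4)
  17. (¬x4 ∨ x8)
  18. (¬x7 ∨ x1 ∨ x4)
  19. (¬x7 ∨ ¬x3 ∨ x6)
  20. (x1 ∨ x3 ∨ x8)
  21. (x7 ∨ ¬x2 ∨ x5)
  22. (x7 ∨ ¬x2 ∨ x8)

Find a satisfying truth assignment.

x1=T, x2=F, x3=T, x4=F, x5=T, x6=F, x7=F, x8=F

Pure literal: x5 appears only positively; assign x5 = True.
Branch on x1: take x1 = True.
Try x2 = False.
  then x3 is forced to True.
Branch on x4: take x4 = False.
  then x8 is forced to False.
For the remaining variables, x6 = False, x7 = False works.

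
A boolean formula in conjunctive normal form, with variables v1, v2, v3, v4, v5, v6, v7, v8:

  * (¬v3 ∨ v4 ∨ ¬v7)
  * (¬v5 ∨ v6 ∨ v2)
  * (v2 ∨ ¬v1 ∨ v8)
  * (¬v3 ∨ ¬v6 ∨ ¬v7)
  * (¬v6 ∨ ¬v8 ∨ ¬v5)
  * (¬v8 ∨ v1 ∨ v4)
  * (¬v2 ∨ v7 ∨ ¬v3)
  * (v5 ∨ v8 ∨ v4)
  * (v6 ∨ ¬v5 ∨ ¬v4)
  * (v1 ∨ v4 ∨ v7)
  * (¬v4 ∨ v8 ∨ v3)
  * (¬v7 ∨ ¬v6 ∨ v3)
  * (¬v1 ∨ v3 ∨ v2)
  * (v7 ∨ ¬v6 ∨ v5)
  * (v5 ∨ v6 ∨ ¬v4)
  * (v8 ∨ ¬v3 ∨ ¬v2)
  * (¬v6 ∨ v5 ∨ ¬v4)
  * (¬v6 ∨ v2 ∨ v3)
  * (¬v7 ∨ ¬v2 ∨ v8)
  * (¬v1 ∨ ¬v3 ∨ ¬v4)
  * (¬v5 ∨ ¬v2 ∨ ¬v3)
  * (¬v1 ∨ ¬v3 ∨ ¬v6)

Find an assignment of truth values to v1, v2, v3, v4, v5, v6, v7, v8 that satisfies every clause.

Branch on v1: take v1 = True.
Try v2 = True.
For the remaining variables, v3 = False, v4 = False, v5 = True, v6 = False, v7 = False, v8 = False works.
Every clause has at least one true literal under this assignment.

v1 = T, v2 = T, v3 = F, v4 = F, v5 = T, v6 = F, v7 = F, v8 = F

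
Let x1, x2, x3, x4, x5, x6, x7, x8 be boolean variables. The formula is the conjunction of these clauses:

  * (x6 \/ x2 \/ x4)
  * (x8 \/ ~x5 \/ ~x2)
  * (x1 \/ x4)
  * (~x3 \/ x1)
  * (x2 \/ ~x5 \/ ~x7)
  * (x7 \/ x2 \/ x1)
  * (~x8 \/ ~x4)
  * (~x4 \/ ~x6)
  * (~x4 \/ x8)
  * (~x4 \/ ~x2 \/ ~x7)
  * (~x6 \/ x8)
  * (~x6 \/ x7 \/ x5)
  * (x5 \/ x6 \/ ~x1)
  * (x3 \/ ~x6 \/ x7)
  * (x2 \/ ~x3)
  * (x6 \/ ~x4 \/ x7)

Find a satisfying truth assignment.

x1 = T, x2 = T, x3 = F, x4 = F, x5 = T, x6 = F, x7 = T, x8 = T

Branch on x1: take x1 = True.
Branch on x2: take x2 = True.
For the remaining variables, x3 = False, x4 = False, x5 = True, x6 = False, x7 = True, x8 = True works.
Check each clause:
  1. (x4 \/ x2 \/ x6) — x2 is true.
  2. (x8 \/ ~x5 \/ ~x2) — x8 is true.
  3. (x1 \/ x4) — x1 is true.
  4. (~x3 \/ x1) — x1 is true.
  5. (x2 \/ ~x5 \/ ~x7) — x2 is true.
  6. (x7 \/ x1 \/ x2) — x1 is true.
  7. (~x8 \/ ~x4) — ~x4 is true.
  8. (~x6 \/ ~x4) — ~x6 is true.
  9. (x8 \/ ~x4) — x8 is true.
  10. (~x4 \/ ~x7 \/ ~x2) — ~x4 is true.
  11. (x8 \/ ~x6) — x8 is true.
  12. (x5 \/ x7 \/ ~x6) — ~x6 is true.
  13. (x6 \/ x5 \/ ~x1) — x5 is true.
  14. (x3 \/ ~x6 \/ x7) — ~x6 is true.
  15. (~x3 \/ x2) — x2 is true.
  16. (~x4 \/ x7 \/ x6) — ~x4 is true.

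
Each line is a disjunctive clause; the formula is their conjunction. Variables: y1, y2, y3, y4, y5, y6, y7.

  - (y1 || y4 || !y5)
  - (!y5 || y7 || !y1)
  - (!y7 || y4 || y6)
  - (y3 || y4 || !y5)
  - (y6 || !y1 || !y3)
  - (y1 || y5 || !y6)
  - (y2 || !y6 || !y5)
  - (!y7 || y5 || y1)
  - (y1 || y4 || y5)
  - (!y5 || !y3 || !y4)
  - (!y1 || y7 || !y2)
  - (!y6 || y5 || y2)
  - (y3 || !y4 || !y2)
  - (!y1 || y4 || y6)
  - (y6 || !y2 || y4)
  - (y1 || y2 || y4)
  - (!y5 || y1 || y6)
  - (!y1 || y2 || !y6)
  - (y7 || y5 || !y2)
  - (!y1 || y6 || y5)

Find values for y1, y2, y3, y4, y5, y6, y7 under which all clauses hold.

y1 = T, y2 = T, y3 = F, y4 = F, y5 = F, y6 = T, y7 = T

Set y1 = True and propagate.
Try y2 = True.
  then y7 is forced to True.
The remaining clauses are satisfied by y3 = False, y4 = False, y5 = False, y6 = True.
Every clause has at least one true literal under this assignment.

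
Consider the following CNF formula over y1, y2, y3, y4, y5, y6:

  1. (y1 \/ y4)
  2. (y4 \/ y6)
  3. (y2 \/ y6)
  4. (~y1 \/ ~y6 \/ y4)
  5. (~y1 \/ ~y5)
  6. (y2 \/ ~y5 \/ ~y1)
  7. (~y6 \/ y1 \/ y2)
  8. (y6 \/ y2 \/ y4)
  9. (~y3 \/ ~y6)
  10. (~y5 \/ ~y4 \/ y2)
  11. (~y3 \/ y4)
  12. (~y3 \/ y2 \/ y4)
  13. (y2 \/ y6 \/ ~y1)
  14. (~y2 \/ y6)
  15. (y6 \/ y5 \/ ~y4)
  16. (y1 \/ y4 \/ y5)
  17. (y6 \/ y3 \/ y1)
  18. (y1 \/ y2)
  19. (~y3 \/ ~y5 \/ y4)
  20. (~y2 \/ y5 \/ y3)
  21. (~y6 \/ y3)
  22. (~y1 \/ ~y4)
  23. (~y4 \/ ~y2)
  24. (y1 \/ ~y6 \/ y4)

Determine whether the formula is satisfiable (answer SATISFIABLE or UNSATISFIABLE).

UNSATISFIABLE

y4 = True:
  propagation gives y1=False, y2=True; an empty clause results — contradiction.
y4 = False:
  propagation gives y1=True, y6=True; an empty clause results — contradiction.
Every branch closes, so no satisfying assignment exists.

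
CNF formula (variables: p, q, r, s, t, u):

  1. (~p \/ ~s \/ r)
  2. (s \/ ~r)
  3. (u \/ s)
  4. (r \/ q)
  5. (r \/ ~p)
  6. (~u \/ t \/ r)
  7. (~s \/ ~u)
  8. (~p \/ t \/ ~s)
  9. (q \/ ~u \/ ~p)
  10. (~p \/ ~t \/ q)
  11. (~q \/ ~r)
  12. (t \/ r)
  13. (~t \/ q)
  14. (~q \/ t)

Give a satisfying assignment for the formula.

Pure literal: p appears only negated; assign p = False.
Try q = True.
  then r is forced to False.
  then t is forced to True.
Set s = False and propagate.
  then u is forced to True.
Every clause has at least one true literal under this assignment.

p=0  q=1  r=0  s=0  t=1  u=1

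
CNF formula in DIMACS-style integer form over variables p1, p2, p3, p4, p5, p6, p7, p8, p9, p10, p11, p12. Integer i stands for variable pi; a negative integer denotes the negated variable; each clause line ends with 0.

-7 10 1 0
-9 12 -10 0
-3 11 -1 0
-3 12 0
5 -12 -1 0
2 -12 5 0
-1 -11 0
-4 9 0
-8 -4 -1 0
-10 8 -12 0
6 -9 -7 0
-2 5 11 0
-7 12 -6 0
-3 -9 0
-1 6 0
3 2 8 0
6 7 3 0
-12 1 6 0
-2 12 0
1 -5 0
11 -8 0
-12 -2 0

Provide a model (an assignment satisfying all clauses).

p1=False, p2=False, p3=False, p4=False, p5=False, p6=False, p7=True, p8=True, p9=False, p10=True, p11=True, p12=False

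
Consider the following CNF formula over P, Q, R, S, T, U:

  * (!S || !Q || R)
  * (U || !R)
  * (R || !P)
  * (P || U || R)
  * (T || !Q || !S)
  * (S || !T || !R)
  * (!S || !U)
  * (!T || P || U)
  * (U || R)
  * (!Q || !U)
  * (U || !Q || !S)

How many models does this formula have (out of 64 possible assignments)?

4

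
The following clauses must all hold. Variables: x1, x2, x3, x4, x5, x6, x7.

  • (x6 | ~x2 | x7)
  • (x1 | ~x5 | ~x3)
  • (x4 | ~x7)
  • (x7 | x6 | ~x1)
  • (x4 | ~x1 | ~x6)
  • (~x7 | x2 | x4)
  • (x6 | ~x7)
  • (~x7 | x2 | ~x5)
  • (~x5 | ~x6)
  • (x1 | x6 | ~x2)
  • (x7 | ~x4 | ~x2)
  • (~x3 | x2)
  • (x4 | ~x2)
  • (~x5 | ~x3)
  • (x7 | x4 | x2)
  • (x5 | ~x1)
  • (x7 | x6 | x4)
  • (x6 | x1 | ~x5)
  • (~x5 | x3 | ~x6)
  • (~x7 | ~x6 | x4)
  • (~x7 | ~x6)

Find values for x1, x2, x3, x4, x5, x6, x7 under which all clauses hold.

Branch on x1: take x1 = False.
The remaining clauses are satisfied by x2 = False, x3 = False, x4 = True, x5 = False, x6 = True, x7 = False.

x1=False, x2=False, x3=False, x4=True, x5=False, x6=True, x7=False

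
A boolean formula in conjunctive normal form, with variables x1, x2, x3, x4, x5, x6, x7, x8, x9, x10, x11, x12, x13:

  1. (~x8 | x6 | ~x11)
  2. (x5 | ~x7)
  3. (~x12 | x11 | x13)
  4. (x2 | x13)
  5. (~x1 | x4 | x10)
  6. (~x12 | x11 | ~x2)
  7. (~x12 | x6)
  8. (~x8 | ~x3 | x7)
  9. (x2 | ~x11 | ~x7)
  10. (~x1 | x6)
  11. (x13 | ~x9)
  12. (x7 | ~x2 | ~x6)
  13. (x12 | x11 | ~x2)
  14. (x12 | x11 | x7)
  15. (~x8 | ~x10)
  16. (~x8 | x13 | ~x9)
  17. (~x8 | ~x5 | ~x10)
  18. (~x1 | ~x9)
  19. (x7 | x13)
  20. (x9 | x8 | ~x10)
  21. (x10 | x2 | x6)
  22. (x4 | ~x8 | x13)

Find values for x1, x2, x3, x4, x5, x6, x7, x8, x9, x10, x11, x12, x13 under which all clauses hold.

x3 occurs only negated in the remaining clauses — set x3 = False.
x4 occurs only positively in the remaining clauses — set x4 = True.
Branch on x1: take x1 = True.
  then x6 is forced to True.
  then x9 is forced to False.
For the remaining variables, x2 = True, x5 = True, x7 = True, x8 = True, x10 = False, x11 = True, x12 = True, x13 = False works.
Check each clause:
  1. (~x8 | ~x11 | x6) — x6 is true.
  2. (~x7 | x5) — x5 is true.
  3. (x11 | x13 | ~x12) — x11 is true.
  4. (x13 | x2) — x2 is true.
  5. (x10 | ~x1 | x4) — x4 is true.
  6. (~x12 | ~x2 | x11) — x11 is true.
  7. (x6 | ~x12) — x6 is true.
  8. (~x8 | x7 | ~x3) — ~x3 is true.
  9. (~x7 | ~x11 | x2) — x2 is true.
  10. (~x1 | x6) — x6 is true.
  11. (~x9 | x13) — ~x9 is true.
  12. (~x2 | x7 | ~x6) — x7 is true.
  13. (x12 | ~x2 | x11) — x11 is true.
  14. (x12 | x7 | x11) — x11 is true.
  15. (~x8 | ~x10) — ~x10 is true.
  16. (x13 | ~x9 | ~x8) — ~x9 is true.
  17. (~x10 | ~x5 | ~x8) — ~x10 is true.
  18. (~x9 | ~x1) — ~x9 is true.
  19. (x13 | x7) — x7 is true.
  20. (x8 | ~x10 | x9) — x8 is true.
  21. (x10 | x2 | x6) — x2 is true.
  22. (x4 | x13 | ~x8) — x4 is true.

x1=T, x2=T, x3=F, x4=T, x5=T, x6=T, x7=T, x8=T, x9=F, x10=F, x11=T, x12=T, x13=F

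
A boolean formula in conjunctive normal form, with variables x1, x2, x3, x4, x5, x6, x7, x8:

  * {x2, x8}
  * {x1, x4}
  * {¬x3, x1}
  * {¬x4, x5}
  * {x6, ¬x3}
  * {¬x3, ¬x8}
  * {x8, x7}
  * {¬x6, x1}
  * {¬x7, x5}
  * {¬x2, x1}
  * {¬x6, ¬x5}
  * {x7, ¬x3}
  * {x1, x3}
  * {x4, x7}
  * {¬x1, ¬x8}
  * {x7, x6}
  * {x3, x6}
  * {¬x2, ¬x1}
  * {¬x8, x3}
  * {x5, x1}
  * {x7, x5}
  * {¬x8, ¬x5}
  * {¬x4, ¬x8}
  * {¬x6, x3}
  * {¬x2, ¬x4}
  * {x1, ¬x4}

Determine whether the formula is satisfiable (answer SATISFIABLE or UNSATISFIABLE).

UNSATISFIABLE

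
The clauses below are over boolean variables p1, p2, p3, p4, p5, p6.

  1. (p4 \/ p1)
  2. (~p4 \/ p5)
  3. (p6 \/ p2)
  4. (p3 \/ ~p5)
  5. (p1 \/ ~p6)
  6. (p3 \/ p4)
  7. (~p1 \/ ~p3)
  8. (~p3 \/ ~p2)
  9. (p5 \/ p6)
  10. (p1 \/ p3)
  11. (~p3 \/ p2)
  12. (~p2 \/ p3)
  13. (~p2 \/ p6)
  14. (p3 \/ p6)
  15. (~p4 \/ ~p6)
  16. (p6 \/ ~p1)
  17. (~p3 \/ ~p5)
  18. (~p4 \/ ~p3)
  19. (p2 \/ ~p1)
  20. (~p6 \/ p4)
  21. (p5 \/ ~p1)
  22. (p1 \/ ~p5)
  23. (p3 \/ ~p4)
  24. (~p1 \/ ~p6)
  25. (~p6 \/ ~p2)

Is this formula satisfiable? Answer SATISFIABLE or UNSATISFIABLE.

UNSATISFIABLE

p3 = True:
  propagation gives p1=False, p4=True; an empty clause results — contradiction.
p3 = False:
  propagation gives p5=False, p4=False; an empty clause results — contradiction.
Every branch closes, so no satisfying assignment exists.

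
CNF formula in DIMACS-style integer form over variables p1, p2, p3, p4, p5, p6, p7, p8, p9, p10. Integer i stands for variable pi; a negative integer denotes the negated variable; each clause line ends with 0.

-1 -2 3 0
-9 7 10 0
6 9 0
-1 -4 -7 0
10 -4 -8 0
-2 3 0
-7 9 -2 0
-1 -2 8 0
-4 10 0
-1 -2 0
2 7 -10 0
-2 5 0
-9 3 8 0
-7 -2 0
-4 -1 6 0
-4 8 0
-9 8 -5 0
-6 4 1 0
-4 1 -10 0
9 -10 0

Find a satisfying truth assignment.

p1=1  p2=0  p3=0  p4=0  p5=1  p6=1  p7=0  p8=0  p9=0  p10=0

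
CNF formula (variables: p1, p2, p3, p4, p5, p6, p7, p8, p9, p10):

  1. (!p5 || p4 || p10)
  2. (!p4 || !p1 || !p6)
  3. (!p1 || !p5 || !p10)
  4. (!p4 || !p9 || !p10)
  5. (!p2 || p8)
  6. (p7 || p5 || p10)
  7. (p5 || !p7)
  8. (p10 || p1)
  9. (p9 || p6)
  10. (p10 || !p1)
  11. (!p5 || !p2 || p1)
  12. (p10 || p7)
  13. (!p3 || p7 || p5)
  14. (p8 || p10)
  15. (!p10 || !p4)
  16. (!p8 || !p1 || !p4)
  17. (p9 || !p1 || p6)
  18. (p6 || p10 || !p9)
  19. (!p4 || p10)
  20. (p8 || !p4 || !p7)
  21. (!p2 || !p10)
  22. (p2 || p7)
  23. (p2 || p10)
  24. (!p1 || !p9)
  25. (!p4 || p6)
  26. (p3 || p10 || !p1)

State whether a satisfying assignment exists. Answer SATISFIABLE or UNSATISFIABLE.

SATISFIABLE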